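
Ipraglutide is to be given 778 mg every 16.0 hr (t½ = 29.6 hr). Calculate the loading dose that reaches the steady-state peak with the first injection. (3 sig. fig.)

2490 mg

k = ln 2 / 29.6 = 0.02342 hr⁻¹
Accumulation ratio R = 1 / (1 − e^(−kτ)) = 1 / (1 − e^(−0.02342×16.0)) = 1 / (1 − 0.6875) = 3.200
Loading dose = maintenance dose × R = 778 × 3.200 ≈ 2490 mg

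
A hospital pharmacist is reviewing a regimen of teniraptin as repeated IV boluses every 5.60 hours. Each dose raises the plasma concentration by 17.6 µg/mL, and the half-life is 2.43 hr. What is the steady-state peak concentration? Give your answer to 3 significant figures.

22.1 µg/mL

k = ln 2 / 2.43 = 0.2852 hr⁻¹
Fraction remaining after one interval: e^(−kτ) = e^(−0.2852 × 5.60) = 0.2024
R = 1 / (1 − 0.2024) = 1.254
Css,max = 17.6 × 1.254 ≈ 22.1 µg/mL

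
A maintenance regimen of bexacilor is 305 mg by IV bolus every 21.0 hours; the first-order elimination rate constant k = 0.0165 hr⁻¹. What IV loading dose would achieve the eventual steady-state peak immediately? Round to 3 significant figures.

Accumulation ratio R = 1 / (1 − e^(−kτ)) = 1 / (1 − e^(−0.01650×21.0)) = 1 / (1 − 0.7072) = 3.415
Loading dose = maintenance dose × R = 305 × 3.415 ≈ 1040 mg

1040 mg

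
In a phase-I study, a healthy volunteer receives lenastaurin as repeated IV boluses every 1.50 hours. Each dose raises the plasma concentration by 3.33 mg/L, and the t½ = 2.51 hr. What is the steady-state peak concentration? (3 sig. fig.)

k = ln 2 / 2.51 = 0.2762 hr⁻¹
Fraction remaining after one interval: e^(−kτ) = e^(−0.2762 × 1.50) = 0.6608
R = 1 / (1 − 0.6608) = 2.949
Css,max = 3.33 × 2.949 ≈ 9.82 mg/L

9.82 mg/L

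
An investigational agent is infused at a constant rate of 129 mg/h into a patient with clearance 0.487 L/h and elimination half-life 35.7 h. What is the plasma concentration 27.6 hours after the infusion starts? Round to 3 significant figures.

Css = rate / CL = 129 / 0.487 = 264.9 µg/mL
k = ln 2 / 35.7 = 0.01942 h⁻¹
C(t) = Css (1 − e^(−kt)) = 264.9 × (1 − e^(−0.5359)) = 264.9 × 0.4148 ≈ 110 µg/mL

110 µg/mL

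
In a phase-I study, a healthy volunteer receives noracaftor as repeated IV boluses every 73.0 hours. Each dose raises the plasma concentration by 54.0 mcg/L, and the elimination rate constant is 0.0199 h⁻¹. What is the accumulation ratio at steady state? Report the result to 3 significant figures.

1.31

Fraction remaining after one interval: e^(−kτ) = e^(−0.01990 × 73.0) = 0.2339
R = 1 / (1 − 0.2339) = 1 / 0.7661 ≈ 1.31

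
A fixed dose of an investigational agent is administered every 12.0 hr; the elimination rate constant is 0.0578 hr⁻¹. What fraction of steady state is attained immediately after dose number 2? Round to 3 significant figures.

f_n = 1 − e^(−nkτ) = 1 − e^(−2 × 0.05780 × 12.0) = 1 − e^(−1.387) = 1 − 0.2498 ≈ 0.750

0.750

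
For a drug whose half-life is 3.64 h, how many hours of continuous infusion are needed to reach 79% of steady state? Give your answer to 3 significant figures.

k = ln 2 / 3.64 = 0.1904 h⁻¹
f = 1 − e^(−kt)  ⇒  t = −ln(1 − f) / k
t = −ln(1 − 0.79) / 0.1904 = 1.561 / 0.1904 ≈ 8.20 hours

8.20 hours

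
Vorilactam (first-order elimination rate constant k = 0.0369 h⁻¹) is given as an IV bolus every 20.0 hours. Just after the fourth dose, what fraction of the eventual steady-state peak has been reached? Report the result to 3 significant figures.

f_n = 1 − e^(−nkτ) = 1 − e^(−4 × 0.03690 × 20.0) = 1 − e^(−2.952) = 1 − 0.05224 ≈ 0.948

0.948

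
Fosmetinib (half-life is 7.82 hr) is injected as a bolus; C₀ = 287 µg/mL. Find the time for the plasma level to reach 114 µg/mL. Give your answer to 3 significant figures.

10.4 hours

k = ln 2 / 7.82 = 0.08864 hr⁻¹
C(t) = C₀ e^(−kt)  ⇒  t = ln(C₀/C) / k
t = ln(287/114) / 0.08864 = 0.9233 / 0.08864 ≈ 10.4 hours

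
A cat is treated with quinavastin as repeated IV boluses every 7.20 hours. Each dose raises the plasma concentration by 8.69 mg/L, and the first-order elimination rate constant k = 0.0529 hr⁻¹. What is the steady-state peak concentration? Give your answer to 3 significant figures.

27.4 mg/L

Fraction remaining after one interval: e^(−kτ) = e^(−0.05290 × 7.20) = 0.6833
R = 1 / (1 − 0.6833) = 3.157
Css,max = 8.69 × 3.157 ≈ 27.4 mg/L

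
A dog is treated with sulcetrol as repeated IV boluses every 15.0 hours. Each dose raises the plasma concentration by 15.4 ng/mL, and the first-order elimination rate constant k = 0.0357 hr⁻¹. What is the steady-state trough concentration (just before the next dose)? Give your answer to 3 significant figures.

21.7 ng/mL

Fraction remaining after one interval: e^(−kτ) = e^(−0.03570 × 15.0) = 0.5854
R = 1 / (1 − 0.5854) = 2.412
Css,max = 15.4 × 2.412 = 37.14 ng/mL
Css,min = Css,max × e^(−kτ) = 37.14 × 0.5854 ≈ 21.7 ng/mL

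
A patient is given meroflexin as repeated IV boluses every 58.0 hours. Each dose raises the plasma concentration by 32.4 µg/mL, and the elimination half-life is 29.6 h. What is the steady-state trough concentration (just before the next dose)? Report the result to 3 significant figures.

11.2 µg/mL

k = ln 2 / 29.6 = 0.02342 h⁻¹
Fraction remaining after one interval: e^(−kτ) = e^(−0.02342 × 58.0) = 0.2571
R = 1 / (1 − 0.2571) = 1.346
Css,max = 32.4 × 1.346 = 43.61 µg/mL
Css,min = Css,max × e^(−kτ) = 43.61 × 0.2571 ≈ 11.2 µg/mL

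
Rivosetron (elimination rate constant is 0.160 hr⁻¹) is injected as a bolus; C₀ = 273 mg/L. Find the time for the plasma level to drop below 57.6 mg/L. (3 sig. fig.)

9.72 hours

C(t) = C₀ e^(−kt)  ⇒  t = ln(C₀/C) / k
t = ln(273/57.6) / 0.1600 = 1.556 / 0.1600 ≈ 9.72 hours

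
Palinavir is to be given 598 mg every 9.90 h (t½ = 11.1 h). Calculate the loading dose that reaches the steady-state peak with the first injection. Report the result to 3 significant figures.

k = ln 2 / 11.1 = 0.06245 h⁻¹
Accumulation ratio R = 1 / (1 − e^(−kτ)) = 1 / (1 − e^(−0.06245×9.90)) = 1 / (1 − 0.5389) = 2.169
Loading dose = maintenance dose × R = 598 × 2.169 ≈ 1300 mg

1300 mg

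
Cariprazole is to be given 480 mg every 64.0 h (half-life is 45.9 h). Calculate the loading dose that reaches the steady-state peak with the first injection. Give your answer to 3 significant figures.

775 mg

k = ln 2 / 45.9 = 0.01510 h⁻¹
Accumulation ratio R = 1 / (1 − e^(−kτ)) = 1 / (1 − e^(−0.01510×64.0)) = 1 / (1 − 0.3804) = 1.614
Loading dose = maintenance dose × R = 480 × 1.614 ≈ 775 mg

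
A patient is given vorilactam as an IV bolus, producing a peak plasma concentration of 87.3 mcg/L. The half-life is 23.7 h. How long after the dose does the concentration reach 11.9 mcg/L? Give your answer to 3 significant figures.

k = ln 2 / 23.7 = 0.02925 h⁻¹
C(t) = C₀ e^(−kt)  ⇒  t = ln(C₀/C) / k
t = ln(87.3/11.9) / 0.02925 = 1.993 / 0.02925 ≈ 68.1 hours

68.1 hours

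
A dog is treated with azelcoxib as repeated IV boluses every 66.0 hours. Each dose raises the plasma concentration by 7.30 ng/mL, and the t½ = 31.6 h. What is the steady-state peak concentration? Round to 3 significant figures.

k = ln 2 / 31.6 = 0.02194 h⁻¹
Fraction remaining after one interval: e^(−kτ) = e^(−0.02194 × 66.0) = 0.2351
R = 1 / (1 − 0.2351) = 1.307
Css,max = 7.30 × 1.307 ≈ 9.54 ng/mL

9.54 ng/mL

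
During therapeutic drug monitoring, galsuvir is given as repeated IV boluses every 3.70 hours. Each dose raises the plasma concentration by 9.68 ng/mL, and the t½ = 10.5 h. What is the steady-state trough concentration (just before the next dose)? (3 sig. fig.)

k = ln 2 / 10.5 = 0.06601 h⁻¹
Fraction remaining after one interval: e^(−kτ) = e^(−0.06601 × 3.70) = 0.7833
R = 1 / (1 − 0.7833) = 4.614
Css,max = 9.68 × 4.614 = 44.67 ng/mL
Css,min = Css,max × e^(−kτ) = 44.67 × 0.7833 ≈ 35.0 ng/mL

35.0 ng/mL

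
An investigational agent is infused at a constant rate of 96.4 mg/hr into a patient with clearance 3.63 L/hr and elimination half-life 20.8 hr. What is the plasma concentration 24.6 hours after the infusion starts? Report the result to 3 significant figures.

14.9 mg/L

Css = rate / CL = 96.4 / 3.63 = 26.56 mg/L
k = ln 2 / 20.8 = 0.03332 hr⁻¹
C(t) = Css (1 − e^(−kt)) = 26.56 × (1 − e^(−0.8198)) = 26.56 × 0.5595 ≈ 14.9 mg/L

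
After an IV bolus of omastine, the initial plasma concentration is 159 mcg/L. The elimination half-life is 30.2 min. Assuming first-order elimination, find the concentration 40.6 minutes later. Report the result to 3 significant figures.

k = ln 2 / 30.2 = 0.02295 min⁻¹
C(t) = C₀ e^(−kt) = 159 × e^(−0.02295 × 40.6) = 159 × e^(−0.9318) = 159 × 0.3938 ≈ 62.6 mcg/L

62.6 mcg/L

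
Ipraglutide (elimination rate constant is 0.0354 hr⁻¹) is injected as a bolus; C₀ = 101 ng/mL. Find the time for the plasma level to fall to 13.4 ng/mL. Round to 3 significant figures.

57.1 hours

C(t) = C₀ e^(−kt)  ⇒  t = ln(C₀/C) / k
t = ln(101/13.4) / 0.03540 = 2.020 / 0.03540 ≈ 57.1 hours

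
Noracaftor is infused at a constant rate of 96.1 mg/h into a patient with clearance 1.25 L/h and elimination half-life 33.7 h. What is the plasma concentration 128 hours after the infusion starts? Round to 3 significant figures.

Css = rate / CL = 96.1 / 1.25 = 76.88 µg/mL
k = ln 2 / 33.7 = 0.02057 h⁻¹
C(t) = Css (1 − e^(−kt)) = 76.88 × (1 − e^(−2.633)) = 76.88 × 0.9281 ≈ 71.4 µg/mL

71.4 µg/mL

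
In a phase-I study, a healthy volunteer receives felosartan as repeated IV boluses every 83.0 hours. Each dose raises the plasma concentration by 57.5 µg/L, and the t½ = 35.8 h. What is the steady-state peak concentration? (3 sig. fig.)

k = ln 2 / 35.8 = 0.01936 h⁻¹
Fraction remaining after one interval: e^(−kτ) = e^(−0.01936 × 83.0) = 0.2005
R = 1 / (1 − 0.2005) = 1.251
Css,max = 57.5 × 1.251 ≈ 71.9 µg/L

71.9 µg/L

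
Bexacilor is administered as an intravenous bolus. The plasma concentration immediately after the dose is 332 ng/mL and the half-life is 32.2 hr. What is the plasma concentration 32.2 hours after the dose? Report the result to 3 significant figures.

166 ng/mL

k = ln 2 / 32.2 = 0.02153 hr⁻¹
32.2 hr is 1.000 half-lives, so C = 332 × (1/2)^1.000 = 332 × 0.5000 ≈ 166 ng/mL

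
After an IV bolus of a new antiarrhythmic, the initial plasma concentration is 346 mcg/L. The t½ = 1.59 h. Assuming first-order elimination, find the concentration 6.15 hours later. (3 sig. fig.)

k = ln 2 / 1.59 = 0.4359 h⁻¹
6.15 h is 3.868 half-lives, so C = 346 × (1/2)^3.868 = 346 × 0.06849 ≈ 23.7 mcg/L

23.7 mcg/L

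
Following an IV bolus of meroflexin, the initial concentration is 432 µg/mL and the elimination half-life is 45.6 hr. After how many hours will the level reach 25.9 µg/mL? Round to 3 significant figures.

k = ln 2 / 45.6 = 0.01520 hr⁻¹
C(t) = C₀ e^(−kt)  ⇒  t = ln(C₀/C) / k
t = ln(432/25.9) / 0.01520 = 2.814 / 0.01520 ≈ 185 hours

185 hours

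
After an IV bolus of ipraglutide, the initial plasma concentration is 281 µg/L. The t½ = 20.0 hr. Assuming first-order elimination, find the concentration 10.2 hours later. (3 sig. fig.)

197 µg/L

k = ln 2 / 20.0 = 0.03466 hr⁻¹
10.2 hr is 0.5100 half-lives, so C = 281 × (1/2)^0.5100 = 281 × 0.7022 ≈ 197 µg/L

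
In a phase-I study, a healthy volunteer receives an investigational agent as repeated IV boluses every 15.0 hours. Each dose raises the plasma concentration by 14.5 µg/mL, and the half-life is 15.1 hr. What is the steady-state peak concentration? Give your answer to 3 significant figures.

29.1 µg/mL

k = ln 2 / 15.1 = 0.04590 hr⁻¹
Fraction remaining after one interval: e^(−kτ) = e^(−0.04590 × 15.0) = 0.5023
R = 1 / (1 − 0.5023) = 2.009
Css,max = 14.5 × 2.009 ≈ 29.1 µg/mL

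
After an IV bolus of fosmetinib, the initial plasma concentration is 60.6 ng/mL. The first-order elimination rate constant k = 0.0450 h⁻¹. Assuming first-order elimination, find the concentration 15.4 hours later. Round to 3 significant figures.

30.3 ng/mL

C(t) = C₀ e^(−kt) = 60.6 × e^(−0.04500 × 15.4) = 60.6 × e^(−0.6930) = 60.6 × 0.5001 ≈ 30.3 ng/mL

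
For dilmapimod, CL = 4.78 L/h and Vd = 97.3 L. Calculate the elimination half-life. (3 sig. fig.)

14.1 hours

k = CL / V = 4.78 / 97.3 = 0.04913 h⁻¹
t½ = ln 2 / k = ln 2 / 0.04913 ≈ 14.1 hours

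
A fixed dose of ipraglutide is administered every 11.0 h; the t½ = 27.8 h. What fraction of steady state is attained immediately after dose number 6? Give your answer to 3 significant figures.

k = ln 2 / 27.8 = 0.02493 h⁻¹
f_n = 1 − e^(−nkτ) = 1 − e^(−6 × 0.02493 × 11.0) = 1 − e^(−1.646) = 1 − 0.1929 ≈ 0.807

0.807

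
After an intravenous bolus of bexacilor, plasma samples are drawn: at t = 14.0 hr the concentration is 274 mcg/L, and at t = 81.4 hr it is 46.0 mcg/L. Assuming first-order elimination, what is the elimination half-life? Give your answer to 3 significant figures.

26.2 hours

k = ln(C₁/C₂) / (t₂ − t₁) = ln(274/46.0) / (81.4 − 14.0)
  = 1.784 / 67.40 = 0.02648 hr⁻¹
t½ = ln 2 / k = ln 2 / 0.02648 ≈ 26.2 hours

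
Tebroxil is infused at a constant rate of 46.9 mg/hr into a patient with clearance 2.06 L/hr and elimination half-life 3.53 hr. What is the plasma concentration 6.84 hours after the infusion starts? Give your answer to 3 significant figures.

Css = rate / CL = 46.9 / 2.06 = 22.77 mg/L
k = ln 2 / 3.53 = 0.1964 hr⁻¹
C(t) = Css (1 − e^(−kt)) = 22.77 × (1 − e^(−1.343)) = 22.77 × 0.7390 ≈ 16.8 mg/L

16.8 mg/L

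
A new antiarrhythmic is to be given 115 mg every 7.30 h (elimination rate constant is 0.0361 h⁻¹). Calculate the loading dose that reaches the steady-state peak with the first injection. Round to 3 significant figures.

496 mg

Accumulation ratio R = 1 / (1 − e^(−kτ)) = 1 / (1 − e^(−0.03610×7.30)) = 1 / (1 − 0.7683) = 4.317
Loading dose = maintenance dose × R = 115 × 4.317 ≈ 496 mg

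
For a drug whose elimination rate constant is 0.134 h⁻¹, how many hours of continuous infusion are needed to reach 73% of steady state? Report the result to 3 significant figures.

9.77 hours

f = 1 − e^(−kt)  ⇒  t = −ln(1 − f) / k
t = −ln(1 − 0.73) / 0.1340 = 1.309 / 0.1340 ≈ 9.77 hours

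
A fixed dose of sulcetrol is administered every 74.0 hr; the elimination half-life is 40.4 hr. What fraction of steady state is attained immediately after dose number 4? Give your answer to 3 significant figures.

k = ln 2 / 40.4 = 0.01716 hr⁻¹
f_n = 1 − e^(−nkτ) = 1 − e^(−4 × 0.01716 × 74.0) = 1 − e^(−5.079) = 1 − 0.006229 ≈ 0.994

0.994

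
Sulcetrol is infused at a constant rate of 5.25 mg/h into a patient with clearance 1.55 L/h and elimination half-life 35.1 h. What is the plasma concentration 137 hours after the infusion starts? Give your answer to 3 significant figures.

3.16 µg/mL

Css = rate / CL = 5.25 / 1.55 = 3.387 µg/mL
k = ln 2 / 35.1 = 0.01975 h⁻¹
C(t) = Css (1 − e^(−kt)) = 3.387 × (1 − e^(−2.705)) = 3.387 × 0.9332 ≈ 3.16 µg/mL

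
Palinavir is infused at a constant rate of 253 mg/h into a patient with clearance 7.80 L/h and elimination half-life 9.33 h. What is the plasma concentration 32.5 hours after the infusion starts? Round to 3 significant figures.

Css = rate / CL = 253 / 7.80 = 32.44 mg/L
k = ln 2 / 9.33 = 0.07429 h⁻¹
C(t) = Css (1 − e^(−kt)) = 32.44 × (1 − e^(−2.414)) = 32.44 × 0.9106 ≈ 29.5 mg/L

29.5 mg/L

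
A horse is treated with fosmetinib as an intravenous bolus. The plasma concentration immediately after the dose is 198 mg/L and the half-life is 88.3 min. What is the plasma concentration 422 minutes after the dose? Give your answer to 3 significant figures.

7.21 mg/L

k = ln 2 / 88.3 = 0.007850 min⁻¹
422 min is 4.779 half-lives, so C = 198 × (1/2)^4.779 = 198 × 0.03642 ≈ 7.21 mg/L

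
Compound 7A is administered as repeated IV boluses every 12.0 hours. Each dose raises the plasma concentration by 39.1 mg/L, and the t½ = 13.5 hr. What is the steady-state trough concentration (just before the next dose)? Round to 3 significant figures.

45.9 mg/L

k = ln 2 / 13.5 = 0.05134 hr⁻¹
Fraction remaining after one interval: e^(−kτ) = e^(−0.05134 × 12.0) = 0.5400
R = 1 / (1 − 0.5400) = 2.174
Css,max = 39.1 × 2.174 = 85.01 mg/L
Css,min = Css,max × e^(−kτ) = 85.01 × 0.5400 ≈ 45.9 mg/L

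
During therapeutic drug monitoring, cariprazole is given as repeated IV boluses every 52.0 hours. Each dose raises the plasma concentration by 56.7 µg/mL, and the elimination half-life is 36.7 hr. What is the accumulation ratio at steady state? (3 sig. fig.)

k = ln 2 / 36.7 = 0.01889 hr⁻¹
Fraction remaining after one interval: e^(−kτ) = e^(−0.01889 × 52.0) = 0.3745
R = 1 / (1 − 0.3745) = 1 / 0.6255 ≈ 1.60

1.60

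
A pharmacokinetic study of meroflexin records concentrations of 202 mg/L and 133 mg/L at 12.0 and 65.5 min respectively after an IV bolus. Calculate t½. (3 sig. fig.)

88.7 minutes

k = ln(C₁/C₂) / (t₂ − t₁) = ln(202/133) / (65.5 − 12.0)
  = 0.4179 / 53.50 = 0.007812 min⁻¹
t½ = ln 2 / k = ln 2 / 0.007812 ≈ 88.7 minutes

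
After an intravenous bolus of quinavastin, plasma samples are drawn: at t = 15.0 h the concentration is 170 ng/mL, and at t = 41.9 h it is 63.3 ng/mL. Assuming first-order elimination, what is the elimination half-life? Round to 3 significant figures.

18.9 hours

k = ln(C₁/C₂) / (t₂ − t₁) = ln(170/63.3) / (41.9 − 15.0)
  = 0.9879 / 26.90 = 0.03673 h⁻¹
t½ = ln 2 / k = ln 2 / 0.03673 ≈ 18.9 hours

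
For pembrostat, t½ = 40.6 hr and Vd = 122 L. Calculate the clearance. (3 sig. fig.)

2.08 L/hr

k = ln 2 / t½ = ln 2 / 40.6 = 0.01707 hr⁻¹
CL = k · V = 0.01707 × 122 ≈ 2.08 L/hr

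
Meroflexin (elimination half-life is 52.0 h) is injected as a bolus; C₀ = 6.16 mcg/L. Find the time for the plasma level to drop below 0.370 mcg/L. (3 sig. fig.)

211 hours

k = ln 2 / 52.0 = 0.01333 h⁻¹
C(t) = C₀ e^(−kt)  ⇒  t = ln(C₀/C) / k
t = ln(6.16/0.370) / 0.01333 = 2.812 / 0.01333 ≈ 211 hours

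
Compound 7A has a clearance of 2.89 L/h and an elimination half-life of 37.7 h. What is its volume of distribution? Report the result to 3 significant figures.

157 L

k = ln 2 / t½ = ln 2 / 37.7 = 0.01839 h⁻¹
V = CL / k = 2.89 / 0.01839 ≈ 157 L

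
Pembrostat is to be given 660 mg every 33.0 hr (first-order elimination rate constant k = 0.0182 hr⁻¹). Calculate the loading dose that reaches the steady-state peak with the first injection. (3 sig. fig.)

Accumulation ratio R = 1 / (1 − e^(−kτ)) = 1 / (1 − e^(−0.01820×33.0)) = 1 / (1 − 0.5485) = 2.215
Loading dose = maintenance dose × R = 660 × 2.215 ≈ 1460 mg

1460 mg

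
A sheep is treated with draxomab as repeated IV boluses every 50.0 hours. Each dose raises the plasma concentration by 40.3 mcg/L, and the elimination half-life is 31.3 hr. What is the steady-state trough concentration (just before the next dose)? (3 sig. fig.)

k = ln 2 / 31.3 = 0.02215 hr⁻¹
Fraction remaining after one interval: e^(−kτ) = e^(−0.02215 × 50.0) = 0.3305
R = 1 / (1 − 0.3305) = 1.494
Css,max = 40.3 × 1.494 = 60.19 mcg/L
Css,min = Css,max × e^(−kτ) = 60.19 × 0.3305 ≈ 19.9 mcg/L

19.9 mcg/L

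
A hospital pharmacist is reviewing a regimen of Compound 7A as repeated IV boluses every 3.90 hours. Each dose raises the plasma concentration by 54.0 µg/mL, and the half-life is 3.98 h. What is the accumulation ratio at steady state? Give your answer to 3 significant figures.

k = ln 2 / 3.98 = 0.1742 h⁻¹
Fraction remaining after one interval: e^(−kτ) = e^(−0.1742 × 3.90) = 0.5070
R = 1 / (1 − 0.5070) = 1 / 0.4930 ≈ 2.03

2.03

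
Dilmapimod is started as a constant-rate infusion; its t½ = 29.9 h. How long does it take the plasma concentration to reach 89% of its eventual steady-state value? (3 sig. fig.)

95.2 hours

k = ln 2 / 29.9 = 0.02318 h⁻¹
f = 1 − e^(−kt)  ⇒  t = −ln(1 − f) / k
t = −ln(1 − 0.89) / 0.02318 = 2.207 / 0.02318 ≈ 95.2 hours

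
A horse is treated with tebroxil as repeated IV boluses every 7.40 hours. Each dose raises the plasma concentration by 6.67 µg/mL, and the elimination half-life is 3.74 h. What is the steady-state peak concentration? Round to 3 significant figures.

k = ln 2 / 3.74 = 0.1853 h⁻¹
Fraction remaining after one interval: e^(−kτ) = e^(−0.1853 × 7.40) = 0.2537
R = 1 / (1 − 0.2537) = 1.340
Css,max = 6.67 × 1.340 ≈ 8.94 µg/mL

8.94 µg/mL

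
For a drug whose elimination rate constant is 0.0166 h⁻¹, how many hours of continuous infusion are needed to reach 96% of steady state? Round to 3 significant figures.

f = 1 − e^(−kt)  ⇒  t = −ln(1 − f) / k
t = −ln(1 − 0.96) / 0.01660 = 3.219 / 0.01660 ≈ 194 hours

194 hours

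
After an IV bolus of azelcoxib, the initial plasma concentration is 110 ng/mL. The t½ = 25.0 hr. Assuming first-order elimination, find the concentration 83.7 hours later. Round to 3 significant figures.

10.8 ng/mL

k = ln 2 / 25.0 = 0.02773 hr⁻¹
C(t) = C₀ e^(−kt) = 110 × e^(−0.02773 × 83.7) = 110 × e^(−2.321) = 110 × 0.09821 ≈ 10.8 ng/mL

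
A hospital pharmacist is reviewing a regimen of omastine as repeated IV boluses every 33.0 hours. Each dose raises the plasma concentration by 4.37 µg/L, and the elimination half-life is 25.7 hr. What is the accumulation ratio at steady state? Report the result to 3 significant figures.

1.70

k = ln 2 / 25.7 = 0.02697 hr⁻¹
Fraction remaining after one interval: e^(−kτ) = e^(−0.02697 × 33.0) = 0.4106
R = 1 / (1 − 0.4106) = 1 / 0.5894 ≈ 1.70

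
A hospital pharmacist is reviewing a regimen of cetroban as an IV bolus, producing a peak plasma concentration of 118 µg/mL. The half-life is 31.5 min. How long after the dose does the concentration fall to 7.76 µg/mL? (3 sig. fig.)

k = ln 2 / 31.5 = 0.02200 min⁻¹
C(t) = C₀ e^(−kt)  ⇒  t = ln(C₀/C) / k
t = ln(118/7.76) / 0.02200 = 2.722 / 0.02200 ≈ 124 minutes

124 minutes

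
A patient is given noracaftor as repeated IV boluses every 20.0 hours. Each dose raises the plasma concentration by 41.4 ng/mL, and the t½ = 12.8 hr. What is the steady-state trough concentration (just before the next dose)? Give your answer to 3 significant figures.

k = ln 2 / 12.8 = 0.05415 hr⁻¹
Fraction remaining after one interval: e^(−kτ) = e^(−0.05415 × 20.0) = 0.3386
R = 1 / (1 − 0.3386) = 1.512
Css,max = 41.4 × 1.512 = 62.59 ng/mL
Css,min = Css,max × e^(−kτ) = 62.59 × 0.3386 ≈ 21.2 ng/mL

21.2 ng/mL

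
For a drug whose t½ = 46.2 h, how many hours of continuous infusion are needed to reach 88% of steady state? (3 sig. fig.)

k = ln 2 / 46.2 = 0.01500 h⁻¹
f = 1 − e^(−kt)  ⇒  t = −ln(1 − f) / k
t = −ln(1 − 0.88) / 0.01500 = 2.120 / 0.01500 ≈ 141 hours

141 hours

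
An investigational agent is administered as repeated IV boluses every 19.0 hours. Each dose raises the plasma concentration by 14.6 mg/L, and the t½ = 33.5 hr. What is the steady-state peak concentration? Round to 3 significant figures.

44.9 mg/L

k = ln 2 / 33.5 = 0.02069 hr⁻¹
Fraction remaining after one interval: e^(−kτ) = e^(−0.02069 × 19.0) = 0.6749
R = 1 / (1 − 0.6749) = 3.076
Css,max = 14.6 × 3.076 ≈ 44.9 mg/L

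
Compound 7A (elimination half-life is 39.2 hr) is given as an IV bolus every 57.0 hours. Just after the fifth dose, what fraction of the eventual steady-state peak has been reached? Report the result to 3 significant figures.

k = ln 2 / 39.2 = 0.01768 hr⁻¹
f_n = 1 − e^(−nkτ) = 1 − e^(−5 × 0.01768 × 57.0) = 1 − e^(−5.039) = 1 − 0.006477 ≈ 0.994

0.994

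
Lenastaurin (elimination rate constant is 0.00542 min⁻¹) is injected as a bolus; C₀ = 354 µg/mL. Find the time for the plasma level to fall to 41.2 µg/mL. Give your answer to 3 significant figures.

397 minutes

C(t) = C₀ e^(−kt)  ⇒  t = ln(C₀/C) / k
t = ln(354/41.2) / 0.005420 = 2.151 / 0.005420 ≈ 397 minutes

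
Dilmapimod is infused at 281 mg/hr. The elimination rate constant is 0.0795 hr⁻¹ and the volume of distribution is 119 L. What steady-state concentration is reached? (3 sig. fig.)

CL = k · V = 0.0795 × 119 = 9.460 L/hr
Css = rate / CL = 281 / 9.460 ≈ 29.7 µg/mL

29.7 µg/mL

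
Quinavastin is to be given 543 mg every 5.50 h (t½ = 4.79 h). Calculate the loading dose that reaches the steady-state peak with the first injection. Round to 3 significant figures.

k = ln 2 / 4.79 = 0.1447 h⁻¹
Accumulation ratio R = 1 / (1 − e^(−kτ)) = 1 / (1 − e^(−0.1447×5.50)) = 1 / (1 − 0.4512) = 1.822
Loading dose = maintenance dose × R = 543 × 1.822 ≈ 989 mg

989 mg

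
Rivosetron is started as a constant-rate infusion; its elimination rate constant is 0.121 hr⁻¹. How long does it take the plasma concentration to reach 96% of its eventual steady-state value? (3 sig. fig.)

26.6 hours

f = 1 − e^(−kt)  ⇒  t = −ln(1 − f) / k
t = −ln(1 − 0.96) / 0.1210 = 3.219 / 0.1210 ≈ 26.6 hours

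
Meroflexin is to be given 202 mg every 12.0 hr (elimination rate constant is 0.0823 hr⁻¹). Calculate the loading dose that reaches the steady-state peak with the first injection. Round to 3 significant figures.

Accumulation ratio R = 1 / (1 − e^(−kτ)) = 1 / (1 − e^(−0.08230×12.0)) = 1 / (1 − 0.3725) = 1.594
Loading dose = maintenance dose × R = 202 × 1.594 ≈ 322 mg

322 mg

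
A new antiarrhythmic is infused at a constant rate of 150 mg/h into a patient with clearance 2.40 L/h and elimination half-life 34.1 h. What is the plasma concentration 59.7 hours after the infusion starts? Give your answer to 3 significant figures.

Css = rate / CL = 150 / 2.40 = 62.50 mg/L
k = ln 2 / 34.1 = 0.02033 h⁻¹
C(t) = Css (1 − e^(−kt)) = 62.50 × (1 − e^(−1.214)) = 62.50 × 0.7028 ≈ 43.9 mg/L

43.9 mg/L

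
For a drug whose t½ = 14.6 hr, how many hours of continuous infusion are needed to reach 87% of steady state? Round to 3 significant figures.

k = ln 2 / 14.6 = 0.04748 hr⁻¹
f = 1 − e^(−kt)  ⇒  t = −ln(1 − f) / k
t = −ln(1 − 0.87) / 0.04748 = 2.040 / 0.04748 ≈ 43.0 hours

43.0 hours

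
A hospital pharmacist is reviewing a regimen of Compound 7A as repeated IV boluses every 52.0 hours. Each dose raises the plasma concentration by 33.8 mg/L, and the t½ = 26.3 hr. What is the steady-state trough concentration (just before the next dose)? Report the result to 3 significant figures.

11.5 mg/L

k = ln 2 / 26.3 = 0.02636 hr⁻¹
Fraction remaining after one interval: e^(−kτ) = e^(−0.02636 × 52.0) = 0.2540
R = 1 / (1 − 0.2540) = 1.340
Css,max = 33.8 × 1.340 = 45.31 mg/L
Css,min = Css,max × e^(−kτ) = 45.31 × 0.2540 ≈ 11.5 mg/L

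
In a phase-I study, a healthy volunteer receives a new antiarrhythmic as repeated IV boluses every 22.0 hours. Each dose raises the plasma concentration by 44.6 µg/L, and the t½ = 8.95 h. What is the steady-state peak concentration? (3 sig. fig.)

k = ln 2 / 8.95 = 0.07745 h⁻¹
Fraction remaining after one interval: e^(−kτ) = e^(−0.07745 × 22.0) = 0.1820
R = 1 / (1 − 0.1820) = 1.222
Css,max = 44.6 × 1.222 ≈ 54.5 µg/L

54.5 µg/L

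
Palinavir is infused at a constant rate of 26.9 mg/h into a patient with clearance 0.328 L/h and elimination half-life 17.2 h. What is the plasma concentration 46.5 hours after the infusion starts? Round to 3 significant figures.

Css = rate / CL = 26.9 / 0.328 = 82.01 mg/L
k = ln 2 / 17.2 = 0.04030 h⁻¹
C(t) = Css (1 − e^(−kt)) = 82.01 × (1 − e^(−1.874)) = 82.01 × 0.8465 ≈ 69.4 mg/L

69.4 mg/L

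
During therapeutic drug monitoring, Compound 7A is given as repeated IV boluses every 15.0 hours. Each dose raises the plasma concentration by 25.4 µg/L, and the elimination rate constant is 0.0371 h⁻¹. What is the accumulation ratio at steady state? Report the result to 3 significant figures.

Fraction remaining after one interval: e^(−kτ) = e^(−0.03710 × 15.0) = 0.5732
R = 1 / (1 − 0.5732) = 1 / 0.4268 ≈ 2.34

2.34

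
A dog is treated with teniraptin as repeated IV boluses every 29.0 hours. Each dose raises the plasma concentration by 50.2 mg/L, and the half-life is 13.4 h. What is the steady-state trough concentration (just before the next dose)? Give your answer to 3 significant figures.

14.4 mg/L

k = ln 2 / 13.4 = 0.05173 h⁻¹
Fraction remaining after one interval: e^(−kτ) = e^(−0.05173 × 29.0) = 0.2231
R = 1 / (1 − 0.2231) = 1.287
Css,max = 50.2 × 1.287 = 64.62 mg/L
Css,min = Css,max × e^(−kτ) = 64.62 × 0.2231 ≈ 14.4 mg/L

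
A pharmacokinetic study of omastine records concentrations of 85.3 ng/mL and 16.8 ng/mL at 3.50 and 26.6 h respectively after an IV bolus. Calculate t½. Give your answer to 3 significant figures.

k = ln(C₁/C₂) / (t₂ − t₁) = ln(85.3/16.8) / (26.6 − 3.50)
  = 1.625 / 23.10 = 0.07034 h⁻¹
t½ = ln 2 / k = ln 2 / 0.07034 ≈ 9.85 hours

9.85 hours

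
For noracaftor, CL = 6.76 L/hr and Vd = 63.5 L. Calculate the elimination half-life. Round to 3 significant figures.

k = CL / V = 6.76 / 63.5 = 0.1065 hr⁻¹
t½ = ln 2 / k = ln 2 / 0.1065 ≈ 6.51 hours

6.51 hours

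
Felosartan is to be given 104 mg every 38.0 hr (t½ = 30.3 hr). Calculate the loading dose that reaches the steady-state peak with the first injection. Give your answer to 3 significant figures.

179 mg

k = ln 2 / 30.3 = 0.02288 hr⁻¹
Accumulation ratio R = 1 / (1 − e^(−kτ)) = 1 / (1 − e^(−0.02288×38.0)) = 1 / (1 − 0.4192) = 1.722
Loading dose = maintenance dose × R = 104 × 1.722 ≈ 179 mg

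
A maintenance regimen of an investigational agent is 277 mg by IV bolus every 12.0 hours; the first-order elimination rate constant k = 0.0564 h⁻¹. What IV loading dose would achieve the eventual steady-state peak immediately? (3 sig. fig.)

Accumulation ratio R = 1 / (1 − e^(−kτ)) = 1 / (1 − e^(−0.05640×12.0)) = 1 / (1 − 0.5082) = 2.034
Loading dose = maintenance dose × R = 277 × 2.034 ≈ 563 mg

563 mg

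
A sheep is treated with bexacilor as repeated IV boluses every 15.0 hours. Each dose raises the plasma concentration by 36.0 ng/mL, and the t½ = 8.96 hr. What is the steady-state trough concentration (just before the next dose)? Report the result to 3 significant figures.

16.4 ng/mL

k = ln 2 / 8.96 = 0.07736 hr⁻¹
Fraction remaining after one interval: e^(−kτ) = e^(−0.07736 × 15.0) = 0.3134
R = 1 / (1 − 0.3134) = 1.456
Css,max = 36.0 × 1.456 = 52.43 ng/mL
Css,min = Css,max × e^(−kτ) = 52.43 × 0.3134 ≈ 16.4 ng/mL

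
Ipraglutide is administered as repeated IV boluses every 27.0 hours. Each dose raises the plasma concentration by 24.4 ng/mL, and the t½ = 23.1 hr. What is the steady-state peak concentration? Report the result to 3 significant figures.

k = ln 2 / 23.1 = 0.03001 hr⁻¹
Fraction remaining after one interval: e^(−kτ) = e^(−0.03001 × 27.0) = 0.4448
R = 1 / (1 − 0.4448) = 1.801
Css,max = 24.4 × 1.801 ≈ 43.9 ng/mL

43.9 ng/mL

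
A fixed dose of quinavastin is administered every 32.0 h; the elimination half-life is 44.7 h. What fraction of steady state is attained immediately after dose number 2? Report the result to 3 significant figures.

k = ln 2 / 44.7 = 0.01551 h⁻¹
f_n = 1 − e^(−nkτ) = 1 − e^(−2 × 0.01551 × 32.0) = 1 − e^(−0.9924) = 1 − 0.3707 ≈ 0.629

0.629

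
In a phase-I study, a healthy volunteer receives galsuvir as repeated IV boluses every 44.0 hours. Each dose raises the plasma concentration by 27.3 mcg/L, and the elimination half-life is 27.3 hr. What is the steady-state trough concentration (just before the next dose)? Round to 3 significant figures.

k = ln 2 / 27.3 = 0.02539 hr⁻¹
Fraction remaining after one interval: e^(−kτ) = e^(−0.02539 × 44.0) = 0.3272
R = 1 / (1 − 0.3272) = 1.486
Css,max = 27.3 × 1.486 = 40.58 mcg/L
Css,min = Css,max × e^(−kτ) = 40.58 × 0.3272 ≈ 13.3 mcg/L

13.3 mcg/L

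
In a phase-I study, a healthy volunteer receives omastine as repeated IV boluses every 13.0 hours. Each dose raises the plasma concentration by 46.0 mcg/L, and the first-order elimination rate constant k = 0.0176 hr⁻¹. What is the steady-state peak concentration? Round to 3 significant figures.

Fraction remaining after one interval: e^(−kτ) = e^(−0.01760 × 13.0) = 0.7955
R = 1 / (1 − 0.7955) = 4.890
Css,max = 46.0 × 4.890 ≈ 225 mcg/L

225 mcg/L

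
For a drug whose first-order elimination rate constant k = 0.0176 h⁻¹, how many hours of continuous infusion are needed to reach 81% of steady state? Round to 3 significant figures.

f = 1 − e^(−kt)  ⇒  t = −ln(1 − f) / k
t = −ln(1 − 0.81) / 0.01760 = 1.661 / 0.01760 ≈ 94.4 hours

94.4 hours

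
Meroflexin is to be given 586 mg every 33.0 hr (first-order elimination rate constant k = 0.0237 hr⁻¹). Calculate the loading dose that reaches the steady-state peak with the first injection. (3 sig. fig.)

Accumulation ratio R = 1 / (1 − e^(−kτ)) = 1 / (1 − e^(−0.02370×33.0)) = 1 / (1 − 0.4574) = 1.843
Loading dose = maintenance dose × R = 586 × 1.843 ≈ 1080 mg

1080 mg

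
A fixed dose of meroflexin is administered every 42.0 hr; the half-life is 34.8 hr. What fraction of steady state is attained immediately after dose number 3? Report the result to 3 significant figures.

k = ln 2 / 34.8 = 0.01992 hr⁻¹
f_n = 1 − e^(−nkτ) = 1 − e^(−3 × 0.01992 × 42.0) = 1 − e^(−2.510) = 1 − 0.08129 ≈ 0.919

0.919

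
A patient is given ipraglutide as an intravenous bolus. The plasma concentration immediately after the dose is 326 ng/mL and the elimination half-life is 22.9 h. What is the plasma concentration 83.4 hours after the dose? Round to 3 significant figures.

k = ln 2 / 22.9 = 0.03027 h⁻¹
C(t) = C₀ e^(−kt) = 326 × e^(−0.03027 × 83.4) = 326 × e^(−2.524) = 326 × 0.08011 ≈ 26.1 ng/mL

26.1 ng/mL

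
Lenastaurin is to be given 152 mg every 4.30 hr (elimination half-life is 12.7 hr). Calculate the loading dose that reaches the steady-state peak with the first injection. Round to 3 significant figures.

k = ln 2 / 12.7 = 0.05458 hr⁻¹
Accumulation ratio R = 1 / (1 − e^(−kτ)) = 1 / (1 − e^(−0.05458×4.30)) = 1 / (1 − 0.7908) = 4.781
Loading dose = maintenance dose × R = 152 × 4.781 ≈ 727 mg

727 mg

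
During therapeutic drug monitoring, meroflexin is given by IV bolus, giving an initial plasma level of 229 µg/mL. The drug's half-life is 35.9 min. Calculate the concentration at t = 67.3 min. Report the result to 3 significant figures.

k = ln 2 / 35.9 = 0.01931 min⁻¹
67.3 min is 1.875 half-lives, so C = 229 × (1/2)^1.875 = 229 × 0.2727 ≈ 62.4 µg/mL

62.4 µg/mL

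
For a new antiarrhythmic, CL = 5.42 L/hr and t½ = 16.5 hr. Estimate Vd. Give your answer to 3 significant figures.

129 L

k = ln 2 / t½ = ln 2 / 16.5 = 0.04201 hr⁻¹
V = CL / k = 5.42 / 0.04201 ≈ 129 L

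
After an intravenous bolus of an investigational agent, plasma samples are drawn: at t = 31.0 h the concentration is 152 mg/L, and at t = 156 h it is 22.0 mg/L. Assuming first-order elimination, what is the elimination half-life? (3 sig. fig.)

k = ln(C₁/C₂) / (t₂ − t₁) = ln(152/22.0) / (156 − 31.0)
  = 1.933 / 125.0 = 0.01546 h⁻¹
t½ = ln 2 / k = ln 2 / 0.01546 ≈ 44.8 hours

44.8 hours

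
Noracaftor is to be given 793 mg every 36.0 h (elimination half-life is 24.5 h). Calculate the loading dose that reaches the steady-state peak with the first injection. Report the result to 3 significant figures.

k = ln 2 / 24.5 = 0.02829 h⁻¹
Accumulation ratio R = 1 / (1 − e^(−kτ)) = 1 / (1 − e^(−0.02829×36.0)) = 1 / (1 − 0.3611) = 1.565
Loading dose = maintenance dose × R = 793 × 1.565 ≈ 1240 mg

1240 mg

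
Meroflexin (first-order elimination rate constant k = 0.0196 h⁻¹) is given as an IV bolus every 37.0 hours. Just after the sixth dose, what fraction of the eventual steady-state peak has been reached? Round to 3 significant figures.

f_n = 1 − e^(−nkτ) = 1 − e^(−6 × 0.01960 × 37.0) = 1 − e^(−4.351) = 1 − 0.01289 ≈ 0.987

0.987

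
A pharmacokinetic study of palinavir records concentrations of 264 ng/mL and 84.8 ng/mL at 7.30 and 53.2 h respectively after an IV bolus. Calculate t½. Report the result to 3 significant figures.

28.0 hours

k = ln(C₁/C₂) / (t₂ − t₁) = ln(264/84.8) / (53.2 − 7.30)
  = 1.136 / 45.90 = 0.02474 h⁻¹
t½ = ln 2 / k = ln 2 / 0.02474 ≈ 28.0 hours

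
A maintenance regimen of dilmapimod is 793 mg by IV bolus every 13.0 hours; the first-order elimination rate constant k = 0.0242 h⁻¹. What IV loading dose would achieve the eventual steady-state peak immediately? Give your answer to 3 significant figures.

2940 mg

Accumulation ratio R = 1 / (1 − e^(−kτ)) = 1 / (1 − e^(−0.02420×13.0)) = 1 / (1 − 0.7301) = 3.705
Loading dose = maintenance dose × R = 793 × 3.705 ≈ 2940 mg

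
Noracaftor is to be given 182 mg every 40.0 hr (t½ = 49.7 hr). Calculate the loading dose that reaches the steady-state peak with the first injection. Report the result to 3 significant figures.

426 mg

k = ln 2 / 49.7 = 0.01395 hr⁻¹
Accumulation ratio R = 1 / (1 − e^(−kτ)) = 1 / (1 − e^(−0.01395×40.0)) = 1 / (1 − 0.5724) = 2.339
Loading dose = maintenance dose × R = 182 × 2.339 ≈ 426 mg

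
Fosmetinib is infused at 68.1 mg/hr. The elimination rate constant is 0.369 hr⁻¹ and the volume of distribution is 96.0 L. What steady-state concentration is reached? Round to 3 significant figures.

1.92 mg/L

CL = k · V = 0.369 × 96.0 = 35.42 L/hr
Css = rate / CL = 68.1 / 35.42 ≈ 1.92 mg/L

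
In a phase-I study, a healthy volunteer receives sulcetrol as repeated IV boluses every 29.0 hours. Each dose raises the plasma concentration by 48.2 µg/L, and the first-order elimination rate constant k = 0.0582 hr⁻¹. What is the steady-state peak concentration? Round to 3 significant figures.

59.1 µg/L

Fraction remaining after one interval: e^(−kτ) = e^(−0.05820 × 29.0) = 0.1849
R = 1 / (1 − 0.1849) = 1.227
Css,max = 48.2 × 1.227 ≈ 59.1 µg/L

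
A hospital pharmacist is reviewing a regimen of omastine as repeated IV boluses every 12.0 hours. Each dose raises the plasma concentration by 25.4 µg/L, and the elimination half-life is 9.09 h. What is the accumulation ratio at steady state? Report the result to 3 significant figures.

k = ln 2 / 9.09 = 0.07625 h⁻¹
Fraction remaining after one interval: e^(−kτ) = e^(−0.07625 × 12.0) = 0.4005
R = 1 / (1 − 0.4005) = 1 / 0.5995 ≈ 1.67

1.67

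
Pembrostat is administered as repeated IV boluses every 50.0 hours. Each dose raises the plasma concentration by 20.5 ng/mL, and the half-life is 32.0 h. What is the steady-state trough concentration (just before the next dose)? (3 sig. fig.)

10.5 ng/mL

k = ln 2 / 32.0 = 0.02166 h⁻¹
Fraction remaining after one interval: e^(−kτ) = e^(−0.02166 × 50.0) = 0.3386
R = 1 / (1 − 0.3386) = 1.512
Css,max = 20.5 × 1.512 = 30.99 ng/mL
Css,min = Css,max × e^(−kτ) = 30.99 × 0.3386 ≈ 10.5 ng/mL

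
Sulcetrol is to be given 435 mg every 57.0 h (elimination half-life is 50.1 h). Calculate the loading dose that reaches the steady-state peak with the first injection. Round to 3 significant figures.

k = ln 2 / 50.1 = 0.01384 h⁻¹
Accumulation ratio R = 1 / (1 − e^(−kτ)) = 1 / (1 − e^(−0.01384×57.0)) = 1 / (1 − 0.4545) = 1.833
Loading dose = maintenance dose × R = 435 × 1.833 ≈ 797 mg

797 mg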